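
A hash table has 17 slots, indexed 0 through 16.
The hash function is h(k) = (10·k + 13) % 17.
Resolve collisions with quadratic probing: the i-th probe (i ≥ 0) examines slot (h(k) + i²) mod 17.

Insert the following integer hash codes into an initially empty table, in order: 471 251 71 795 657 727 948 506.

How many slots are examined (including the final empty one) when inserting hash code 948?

471: h=14 => slot 14
251: h=7 => slot 7
71: h=9 => slot 9
795: h=7, probe 7,8 => slot 8
657: h=4 => slot 4
727: h=7, probe 7,8,11 => slot 11
948: h=7, probe 7,8,11,16 => slot 16
506: h=7, probe 7,8,11,16,6 => slot 6
Table: [-, -, -, -, 657, -, 506, 251, 795, 71, -, 727, -, -, 471, -, 948]

4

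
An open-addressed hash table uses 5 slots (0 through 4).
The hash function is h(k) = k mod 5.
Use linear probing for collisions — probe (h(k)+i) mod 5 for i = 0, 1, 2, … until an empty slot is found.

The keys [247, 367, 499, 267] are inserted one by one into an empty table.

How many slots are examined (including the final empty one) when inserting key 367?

2

247 hashes to 2; slot 2 is free → place at 2.
367 hashes to 2; 2 taken → place at 3.
499 hashes to 4; slot 4 is free → place at 4.
267 hashes to 2; 2,3,4 taken → place at 0.
Table: [267, -, 247, 367, 499]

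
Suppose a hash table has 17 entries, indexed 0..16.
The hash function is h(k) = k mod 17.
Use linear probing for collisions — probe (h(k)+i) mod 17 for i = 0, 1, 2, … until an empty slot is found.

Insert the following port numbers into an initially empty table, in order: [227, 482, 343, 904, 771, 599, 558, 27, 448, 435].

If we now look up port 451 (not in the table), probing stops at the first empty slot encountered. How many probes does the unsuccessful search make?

4

227 hashes to 6; slot 6 is free => place at 6.
482 hashes to 6; 6 taken => place at 7.
343 hashes to 3; slot 3 is free => place at 3.
904 hashes to 3; 3 taken => place at 4.
771 hashes to 6; 6,7 taken => place at 8.
599 hashes to 4; 4 taken => place at 5.
558 hashes to 14; slot 14 is free => place at 14.
27 hashes to 10; slot 10 is free => place at 10.
448 hashes to 6; 6,7,8 taken => place at 9.
435 hashes to 10; 10 taken => place at 11.
Table: [_, _, _, 343, 904, 599, 227, 482, 771, 448, 27, 435, _, _, 558, _, _]
Lookup 451: h=9, probe 9,10,11,12 → slot 12 empty, not found.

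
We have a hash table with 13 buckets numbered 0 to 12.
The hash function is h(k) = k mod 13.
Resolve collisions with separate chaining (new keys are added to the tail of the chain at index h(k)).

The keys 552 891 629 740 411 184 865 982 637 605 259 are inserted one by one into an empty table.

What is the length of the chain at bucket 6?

1

Insert 552: h=6, bucket 6 empty → new chain.
Insert 891: h=7, bucket 7 empty → new chain.
Insert 629: h=5, bucket 5 empty → new chain.
Insert 740: h=12, bucket 12 empty → new chain.
Insert 411: h=8, bucket 8 empty → new chain.
Insert 184: h=2, bucket 2 empty → new chain.
Insert 865: h=7, bucket 7 nonempty → append to chain.
Insert 982: h=7, bucket 7 nonempty → append to chain.
Insert 637: h=0, bucket 0 empty → new chain.
Insert 605: h=7, bucket 7 nonempty → append to chain.
Insert 259: h=12, bucket 12 nonempty → append to chain.
Final buckets:
0: 637
1: .
2: 184
3: .
4: .
5: 629
6: 552
7: 891 -> 865 -> 982 -> 605
8: 411
9: .
10: .
11: .
12: 740 -> 259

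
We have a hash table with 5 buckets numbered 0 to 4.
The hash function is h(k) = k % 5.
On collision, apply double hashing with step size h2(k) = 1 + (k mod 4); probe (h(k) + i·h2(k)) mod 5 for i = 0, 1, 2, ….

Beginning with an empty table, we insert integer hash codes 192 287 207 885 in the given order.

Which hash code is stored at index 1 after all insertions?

287

192 hashes to 2; slot 2 is free => place at 2.
287 hashes to 2, h2=4; 2 taken => place at 1.
207 hashes to 2, h2=4; 2,1 taken => place at 0.
885 hashes to 0, h2=2; 0,2 taken => place at 4.
Table: [207, 287, 192, -, 885]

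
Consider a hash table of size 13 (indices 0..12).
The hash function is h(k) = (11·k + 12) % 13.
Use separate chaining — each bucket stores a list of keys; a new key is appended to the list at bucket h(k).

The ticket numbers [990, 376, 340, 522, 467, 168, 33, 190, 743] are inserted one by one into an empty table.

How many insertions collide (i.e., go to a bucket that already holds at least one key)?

Insert 990: h=8, bucket 8 empty → new chain.
Insert 376: h=1, bucket 1 empty → new chain.
Insert 340: h=8, bucket 8 nonempty → append to chain.
Insert 522: h=8, bucket 8 nonempty → append to chain.
Insert 467: h=1, bucket 1 nonempty → append to chain.
Insert 168: h=1, bucket 1 nonempty → append to chain.
Insert 33: h=11, bucket 11 empty → new chain.
Insert 190: h=9, bucket 9 empty → new chain.
Insert 743: h=8, bucket 8 nonempty → append to chain.
Final buckets:
0: -
1: 376 -> 467 -> 168
2: -
3: -
4: -
5: -
6: -
7: -
8: 990 -> 340 -> 522 -> 743
9: 190
10: -
11: 33
12: -

5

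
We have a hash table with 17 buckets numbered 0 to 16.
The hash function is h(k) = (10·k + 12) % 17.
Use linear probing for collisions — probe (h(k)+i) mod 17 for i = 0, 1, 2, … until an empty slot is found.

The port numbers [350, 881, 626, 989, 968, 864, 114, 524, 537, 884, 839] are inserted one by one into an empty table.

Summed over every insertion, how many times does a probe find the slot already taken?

Insert 350: h=10, slot 10 empty → index 10.
Insert 881: h=16, slot 16 empty → index 16.
Insert 626: h=16, slot 16 occupied → index 0.
Insert 989: h=8, slot 8 empty → index 8.
Insert 968: h=2, slot 2 empty → index 2.
Insert 864: h=16, slots 16,0 occupied → index 1.
Insert 114: h=13, slot 13 empty → index 13.
Insert 524: h=16, slots 16,0,1,2 occupied → index 3.
Insert 537: h=10, slot 10 occupied → index 11.
Insert 884: h=12, slot 12 empty → index 12.
Insert 839: h=4, slot 4 empty → index 4.
Table: [626, 864, 968, 524, 839, _, _, _, 989, _, 350, 537, 884, 114, _, _, 881]

8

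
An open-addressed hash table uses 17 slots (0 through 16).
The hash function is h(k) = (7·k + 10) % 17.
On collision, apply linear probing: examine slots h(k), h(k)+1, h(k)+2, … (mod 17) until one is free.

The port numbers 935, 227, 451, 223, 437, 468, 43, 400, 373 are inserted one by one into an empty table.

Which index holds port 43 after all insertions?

8

935 hashes to 10; slot 10 is free => place at 10.
227 hashes to 1; slot 1 is free => place at 1.
451 hashes to 5; slot 5 is free => place at 5.
223 hashes to 7; slot 7 is free => place at 7.
437 hashes to 9; slot 9 is free => place at 9.
468 hashes to 5; 5 taken => place at 6.
43 hashes to 5; 5,6,7 taken => place at 8.
400 hashes to 5; 5,6,7,8,9,10 taken => place at 11.
373 hashes to 3; slot 3 is free => place at 3.
Table: [∅, 227, ∅, 373, ∅, 451, 468, 223, 43, 437, 935, 400, ∅, ∅, ∅, ∅, ∅]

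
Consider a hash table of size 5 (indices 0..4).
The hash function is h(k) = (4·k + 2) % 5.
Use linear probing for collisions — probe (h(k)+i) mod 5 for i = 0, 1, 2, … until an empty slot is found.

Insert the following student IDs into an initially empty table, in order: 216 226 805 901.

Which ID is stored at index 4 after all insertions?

901

216: h=1 → slot 1
226: h=1, probe 1,2 → slot 2
805: h=2, probe 2,3 → slot 3
901: h=1, probe 1,2,3,4 → slot 4
Table: [_, 216, 226, 805, 901]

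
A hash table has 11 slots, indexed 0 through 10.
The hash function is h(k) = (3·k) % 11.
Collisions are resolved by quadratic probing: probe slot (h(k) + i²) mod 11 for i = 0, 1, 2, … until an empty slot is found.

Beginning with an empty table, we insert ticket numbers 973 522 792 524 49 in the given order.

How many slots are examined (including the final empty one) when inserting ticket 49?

3

Insert 973: h=4, slot 4 empty -> index 4.
Insert 522: h=4, slot 4 occupied -> index 5.
Insert 792: h=0, slot 0 empty -> index 0.
Insert 524: h=10, slot 10 empty -> index 10.
Insert 49: h=4, slots 4,5 occupied -> index 8.
Table: [792, -, -, -, 973, 522, -, -, 49, -, 524]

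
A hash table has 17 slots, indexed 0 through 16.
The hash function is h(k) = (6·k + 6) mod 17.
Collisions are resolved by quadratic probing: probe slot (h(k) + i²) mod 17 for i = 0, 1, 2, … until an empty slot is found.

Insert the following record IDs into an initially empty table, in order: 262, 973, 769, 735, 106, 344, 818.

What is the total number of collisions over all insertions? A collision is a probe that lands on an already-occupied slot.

262 hashes to 14; slot 14 is free -> place at 14.
973 hashes to 13; slot 13 is free -> place at 13.
769 hashes to 13; 13,14 taken -> place at 0.
735 hashes to 13; 13,14,0 taken -> place at 5.
106 hashes to 13; 13,14,0,5 taken -> place at 12.
344 hashes to 13; 13,14,0,5,12 taken -> place at 4.
818 hashes to 1; slot 1 is free -> place at 1.
Table: [769, 818, —, —, 344, 735, —, —, —, —, —, —, 106, 973, 262, —, —]

14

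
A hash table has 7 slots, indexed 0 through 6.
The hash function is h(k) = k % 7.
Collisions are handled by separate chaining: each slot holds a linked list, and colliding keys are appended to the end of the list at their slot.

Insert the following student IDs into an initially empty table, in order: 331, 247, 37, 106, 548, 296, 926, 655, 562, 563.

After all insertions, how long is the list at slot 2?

7

331 → bucket 2
247 → bucket 2 (collision)
37 → bucket 2 (collision)
106 → bucket 1
548 → bucket 2 (collision)
296 → bucket 2 (collision)
926 → bucket 2 (collision)
655 → bucket 4
562 → bucket 2 (collision)
563 → bucket 3
Final buckets:
0: ∅
1: 106
2: 331 -> 247 -> 37 -> 548 -> 296 -> 926 -> 562
3: 563
4: 655
5: ∅
6: ∅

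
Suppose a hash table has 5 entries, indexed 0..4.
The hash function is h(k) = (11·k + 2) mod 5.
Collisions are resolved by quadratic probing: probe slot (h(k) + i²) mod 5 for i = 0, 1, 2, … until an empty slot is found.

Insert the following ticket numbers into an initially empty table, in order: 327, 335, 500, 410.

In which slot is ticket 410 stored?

327 hashes to 4; slot 4 is free → place at 4.
335 hashes to 2; slot 2 is free → place at 2.
500 hashes to 2; 2 taken → place at 3.
410 hashes to 2; 2,3 taken → place at 1.
Table: [_, 410, 335, 500, 327]

1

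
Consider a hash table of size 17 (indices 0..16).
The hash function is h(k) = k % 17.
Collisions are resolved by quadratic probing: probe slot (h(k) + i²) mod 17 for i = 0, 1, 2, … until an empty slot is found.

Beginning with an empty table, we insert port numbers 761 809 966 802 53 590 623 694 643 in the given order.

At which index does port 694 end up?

15

Insert 761: h=13, slot 13 empty -> index 13.
Insert 809: h=10, slot 10 empty -> index 10.
Insert 966: h=14, slot 14 empty -> index 14.
Insert 802: h=3, slot 3 empty -> index 3.
Insert 53: h=2, slot 2 empty -> index 2.
Insert 590: h=12, slot 12 empty -> index 12.
Insert 623: h=11, slot 11 empty -> index 11.
Insert 694: h=14, slot 14 occupied -> index 15.
Insert 643: h=14, slots 14,15 occupied -> index 1.
Table: [—, 643, 53, 802, —, —, —, —, —, —, 809, 623, 590, 761, 966, 694, —]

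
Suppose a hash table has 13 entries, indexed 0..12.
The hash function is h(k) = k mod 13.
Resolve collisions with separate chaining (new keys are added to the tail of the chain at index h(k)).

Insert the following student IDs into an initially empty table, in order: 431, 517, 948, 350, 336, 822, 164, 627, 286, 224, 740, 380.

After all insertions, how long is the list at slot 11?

1

431 → bucket 2
517 → bucket 10
948 → bucket 12
350 → bucket 12 (collision)
336 → bucket 11
822 → bucket 3
164 → bucket 8
627 → bucket 3 (collision)
286 → bucket 0
224 → bucket 3 (collision)
740 → bucket 12 (collision)
380 → bucket 3 (collision)
Final buckets:
0: 286
1: _
2: 431
3: 822 -> 627 -> 224 -> 380
4: _
5: _
6: _
7: _
8: 164
9: _
10: 517
11: 336
12: 948 -> 350 -> 740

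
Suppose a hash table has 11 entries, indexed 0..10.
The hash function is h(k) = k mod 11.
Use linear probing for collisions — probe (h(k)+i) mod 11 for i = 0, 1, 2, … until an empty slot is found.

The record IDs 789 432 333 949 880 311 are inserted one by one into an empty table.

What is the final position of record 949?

Insert 789: h=8, slot 8 empty => index 8.
Insert 432: h=3, slot 3 empty => index 3.
Insert 333: h=3, slot 3 occupied => index 4.
Insert 949: h=3, slots 3,4 occupied => index 5.
Insert 880: h=0, slot 0 empty => index 0.
Insert 311: h=3, slots 3,4,5 occupied => index 6.
Table: [880, ., ., 432, 333, 949, 311, ., 789, ., .]

5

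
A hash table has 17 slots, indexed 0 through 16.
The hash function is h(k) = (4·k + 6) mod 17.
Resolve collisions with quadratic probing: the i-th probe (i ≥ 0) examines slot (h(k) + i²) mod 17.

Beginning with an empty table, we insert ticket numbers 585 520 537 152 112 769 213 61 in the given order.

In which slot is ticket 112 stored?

585: h=0 -> slot 0
520: h=12 -> slot 12
537: h=12, probe 12,13 -> slot 13
152: h=2 -> slot 2
112: h=12, probe 12,13,16 -> slot 16
769: h=5 -> slot 5
213: h=8 -> slot 8
61: h=12, probe 12,13,16,4 -> slot 4
Table: [585, ., 152, ., 61, 769, ., ., 213, ., ., ., 520, 537, ., ., 112]

16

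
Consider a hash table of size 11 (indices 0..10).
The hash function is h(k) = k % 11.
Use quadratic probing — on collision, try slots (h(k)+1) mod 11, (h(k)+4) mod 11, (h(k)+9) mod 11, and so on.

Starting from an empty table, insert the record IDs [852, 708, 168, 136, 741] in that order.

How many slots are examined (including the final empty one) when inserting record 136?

852: h=5 -> slot 5
708: h=4 -> slot 4
168: h=3 -> slot 3
136: h=4, probe 4,5,8 -> slot 8
741: h=4, probe 4,5,8,2 -> slot 2
Table: [—, —, 741, 168, 708, 852, —, —, 136, —, —]

3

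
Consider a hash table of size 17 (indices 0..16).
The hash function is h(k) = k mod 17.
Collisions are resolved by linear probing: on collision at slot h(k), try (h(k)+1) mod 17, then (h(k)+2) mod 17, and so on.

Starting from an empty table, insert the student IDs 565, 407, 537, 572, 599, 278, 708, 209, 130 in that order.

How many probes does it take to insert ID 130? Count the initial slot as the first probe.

3

565: h=4 → slot 4
407: h=16 → slot 16
537: h=10 → slot 10
572: h=11 → slot 11
599: h=4, probe 4,5 → slot 5
278: h=6 → slot 6
708: h=11, probe 11,12 → slot 12
209: h=5, probe 5,6,7 → slot 7
130: h=11, probe 11,12,13 → slot 13
Table: [-, -, -, -, 565, 599, 278, 209, -, -, 537, 572, 708, 130, -, -, 407]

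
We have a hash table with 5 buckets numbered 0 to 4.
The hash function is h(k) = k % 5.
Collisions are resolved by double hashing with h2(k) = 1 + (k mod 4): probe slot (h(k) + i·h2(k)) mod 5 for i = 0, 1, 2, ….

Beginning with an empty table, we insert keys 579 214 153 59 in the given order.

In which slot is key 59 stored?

1

579: h=4 -> slot 4
214: h=4, h2=3, probe 4,2 -> slot 2
153: h=3 -> slot 3
59: h=4, h2=4, probe 4,3,2,1 -> slot 1
Table: [—, 59, 214, 153, 579]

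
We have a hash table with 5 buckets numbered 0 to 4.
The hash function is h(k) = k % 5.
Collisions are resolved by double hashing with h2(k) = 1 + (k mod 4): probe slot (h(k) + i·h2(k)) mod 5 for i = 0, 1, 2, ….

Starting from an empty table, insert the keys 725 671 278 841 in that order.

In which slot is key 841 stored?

725: h=0 -> slot 0
671: h=1 -> slot 1
278: h=3 -> slot 3
841: h=1, h2=2, probe 1,3,0,2 -> slot 2
Table: [725, 671, 841, 278, .]

2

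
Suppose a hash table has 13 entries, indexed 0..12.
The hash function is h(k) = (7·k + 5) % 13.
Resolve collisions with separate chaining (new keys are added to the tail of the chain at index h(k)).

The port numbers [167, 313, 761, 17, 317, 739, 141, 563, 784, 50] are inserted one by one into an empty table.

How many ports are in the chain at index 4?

167 → bucket 4
313 → bucket 12
761 → bucket 2
17 → bucket 7
317 → bucket 1
739 → bucket 4 (collision)
141 → bucket 4 (collision)
563 → bucket 7 (collision)
784 → bucket 7 (collision)
50 → bucket 4 (collision)
Final buckets:
0: .
1: 317
2: 761
3: .
4: 167 -> 739 -> 141 -> 50
5: .
6: .
7: 17 -> 563 -> 784
8: .
9: .
10: .
11: .
12: 313

4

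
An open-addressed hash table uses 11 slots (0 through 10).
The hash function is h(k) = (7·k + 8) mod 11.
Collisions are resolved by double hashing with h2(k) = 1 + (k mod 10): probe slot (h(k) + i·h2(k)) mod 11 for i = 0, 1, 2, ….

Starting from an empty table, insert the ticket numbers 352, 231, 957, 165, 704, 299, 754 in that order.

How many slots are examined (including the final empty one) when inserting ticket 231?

Insert 352: h=8, slot 8 empty → index 8.
Insert 231: h=8, h2=2, slot 8 occupied → index 10.
Insert 957: h=8, h2=8, slot 8 occupied → index 5.
Insert 165: h=8, h2=6, slot 8 occupied → index 3.
Insert 704: h=8, h2=5, slot 8 occupied → index 2.
Insert 299: h=0, slot 0 empty → index 0.
Insert 754: h=6, slot 6 empty → index 6.
Table: [299, -, 704, 165, -, 957, 754, -, 352, -, 231]

2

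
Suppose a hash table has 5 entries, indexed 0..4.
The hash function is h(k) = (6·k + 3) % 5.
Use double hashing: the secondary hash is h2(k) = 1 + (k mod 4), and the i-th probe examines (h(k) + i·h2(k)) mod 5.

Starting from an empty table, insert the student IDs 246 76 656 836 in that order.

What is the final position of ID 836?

246: h=4 -> slot 4
76: h=4, h2=1, probe 4,0 -> slot 0
656: h=4, h2=1, probe 4,0,1 -> slot 1
836: h=4, h2=1, probe 4,0,1,2 -> slot 2
Table: [76, 656, 836, ., 246]

2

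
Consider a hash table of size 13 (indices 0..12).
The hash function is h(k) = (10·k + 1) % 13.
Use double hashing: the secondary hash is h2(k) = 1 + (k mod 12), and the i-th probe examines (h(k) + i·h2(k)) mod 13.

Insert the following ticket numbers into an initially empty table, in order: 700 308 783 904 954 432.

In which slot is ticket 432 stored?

Insert 700: h=7, slot 7 empty => index 7.
Insert 308: h=0, slot 0 empty => index 0.
Insert 783: h=5, slot 5 empty => index 5.
Insert 904: h=6, slot 6 empty => index 6.
Insert 954: h=12, slot 12 empty => index 12.
Insert 432: h=5, h2=1, slots 5,6,7 occupied => index 8.
Table: [308, —, —, —, —, 783, 904, 700, 432, —, —, —, 954]

8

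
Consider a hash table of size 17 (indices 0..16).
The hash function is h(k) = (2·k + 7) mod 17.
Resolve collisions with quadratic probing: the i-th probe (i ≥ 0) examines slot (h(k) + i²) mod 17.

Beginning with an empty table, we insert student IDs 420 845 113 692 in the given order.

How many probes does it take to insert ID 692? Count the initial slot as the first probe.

3

420: h=14 => slot 14
845: h=14, probe 14,15 => slot 15
113: h=12 => slot 12
692: h=14, probe 14,15,1 => slot 1
Table: [∅, 692, ∅, ∅, ∅, ∅, ∅, ∅, ∅, ∅, ∅, ∅, 113, ∅, 420, 845, ∅]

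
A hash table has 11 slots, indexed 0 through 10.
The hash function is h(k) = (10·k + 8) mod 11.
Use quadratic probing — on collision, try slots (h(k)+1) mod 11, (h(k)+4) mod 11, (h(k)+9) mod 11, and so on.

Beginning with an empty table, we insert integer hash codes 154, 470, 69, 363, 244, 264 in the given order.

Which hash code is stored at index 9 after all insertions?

363

154 hashes to 8; slot 8 is free => place at 8.
470 hashes to 0; slot 0 is free => place at 0.
69 hashes to 5; slot 5 is free => place at 5.
363 hashes to 8; 8 taken => place at 9.
244 hashes to 6; slot 6 is free => place at 6.
264 hashes to 8; 8,9 taken => place at 1.
Table: [470, 264, _, _, _, 69, 244, _, 154, 363, _]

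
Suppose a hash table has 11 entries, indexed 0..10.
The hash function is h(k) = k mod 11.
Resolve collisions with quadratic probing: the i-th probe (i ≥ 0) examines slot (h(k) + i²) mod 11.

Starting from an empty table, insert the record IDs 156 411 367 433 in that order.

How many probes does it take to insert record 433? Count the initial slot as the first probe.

156 hashes to 2; slot 2 is free => place at 2.
411 hashes to 4; slot 4 is free => place at 4.
367 hashes to 4; 4 taken => place at 5.
433 hashes to 4; 4,5 taken => place at 8.
Table: [-, -, 156, -, 411, 367, -, -, 433, -, -]

3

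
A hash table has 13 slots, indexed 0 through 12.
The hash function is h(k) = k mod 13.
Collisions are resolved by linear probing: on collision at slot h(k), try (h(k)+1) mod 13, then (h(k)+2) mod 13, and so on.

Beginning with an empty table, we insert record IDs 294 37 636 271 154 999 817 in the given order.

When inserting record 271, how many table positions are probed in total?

294: h=8 → slot 8
37: h=11 → slot 11
636: h=12 → slot 12
271: h=11, probe 11,12,0 → slot 0
154: h=11, probe 11,12,0,1 → slot 1
999: h=11, probe 11,12,0,1,2 → slot 2
817: h=11, probe 11,12,0,1,2,3 → slot 3
Table: [271, 154, 999, 817, —, —, —, —, 294, —, —, 37, 636]

3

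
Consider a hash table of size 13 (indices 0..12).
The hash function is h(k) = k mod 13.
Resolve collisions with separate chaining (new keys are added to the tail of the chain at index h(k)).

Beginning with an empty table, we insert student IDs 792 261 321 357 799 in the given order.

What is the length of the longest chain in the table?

2

Insert 792: h=12, bucket 12 empty -> new chain.
Insert 261: h=1, bucket 1 empty -> new chain.
Insert 321: h=9, bucket 9 empty -> new chain.
Insert 357: h=6, bucket 6 empty -> new chain.
Insert 799: h=6, bucket 6 nonempty -> append to chain.
Final buckets:
0: -
1: 261
2: -
3: -
4: -
5: -
6: 357 -> 799
7: -
8: -
9: 321
10: -
11: -
12: 792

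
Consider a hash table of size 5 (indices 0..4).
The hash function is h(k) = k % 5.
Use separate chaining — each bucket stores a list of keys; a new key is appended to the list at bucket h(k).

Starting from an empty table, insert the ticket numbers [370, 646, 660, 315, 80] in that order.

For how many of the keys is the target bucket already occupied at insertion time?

3

370 → bucket 0
646 → bucket 1
660 → bucket 0 (collision)
315 → bucket 0 (collision)
80 → bucket 0 (collision)
Final buckets:
0: 370 -> 660 -> 315 -> 80
1: 646
2: ∅
3: ∅
4: ∅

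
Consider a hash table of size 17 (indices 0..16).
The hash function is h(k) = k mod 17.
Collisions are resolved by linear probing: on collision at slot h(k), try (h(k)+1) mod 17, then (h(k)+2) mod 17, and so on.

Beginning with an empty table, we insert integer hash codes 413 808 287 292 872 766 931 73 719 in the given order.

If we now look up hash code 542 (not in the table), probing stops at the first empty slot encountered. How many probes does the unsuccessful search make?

2

Insert 413: h=5, slot 5 empty -> index 5.
Insert 808: h=9, slot 9 empty -> index 9.
Insert 287: h=15, slot 15 empty -> index 15.
Insert 292: h=3, slot 3 empty -> index 3.
Insert 872: h=5, slot 5 occupied -> index 6.
Insert 766: h=1, slot 1 empty -> index 1.
Insert 931: h=13, slot 13 empty -> index 13.
Insert 73: h=5, slots 5,6 occupied -> index 7.
Insert 719: h=5, slots 5,6,7 occupied -> index 8.
Table: [., 766, ., 292, ., 413, 872, 73, 719, 808, ., ., ., 931, ., 287, .]
Lookup 542: h=15, probe 15,16 → slot 16 empty, not found.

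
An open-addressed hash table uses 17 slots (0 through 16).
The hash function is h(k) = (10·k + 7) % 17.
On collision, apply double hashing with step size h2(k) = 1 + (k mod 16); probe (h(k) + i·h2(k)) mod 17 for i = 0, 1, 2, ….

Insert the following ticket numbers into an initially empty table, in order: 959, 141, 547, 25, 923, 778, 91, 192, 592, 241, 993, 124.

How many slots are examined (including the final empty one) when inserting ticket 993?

3

959 hashes to 9; slot 9 is free -> place at 9.
141 hashes to 6; slot 6 is free -> place at 6.
547 hashes to 3; slot 3 is free -> place at 3.
25 hashes to 2; slot 2 is free -> place at 2.
923 hashes to 6, h2=12; 6 taken -> place at 1.
778 hashes to 1, h2=11; 1 taken -> place at 12.
91 hashes to 16; slot 16 is free -> place at 16.
192 hashes to 6, h2=1; 6 taken -> place at 7.
592 hashes to 11; slot 11 is free -> place at 11.
241 hashes to 3, h2=2; 3 taken -> place at 5.
993 hashes to 9, h2=2; 9,11 taken -> place at 13.
124 hashes to 6, h2=13; 6,2 taken -> place at 15.
Table: [—, 923, 25, 547, —, 241, 141, 192, —, 959, —, 592, 778, 993, —, 124, 91]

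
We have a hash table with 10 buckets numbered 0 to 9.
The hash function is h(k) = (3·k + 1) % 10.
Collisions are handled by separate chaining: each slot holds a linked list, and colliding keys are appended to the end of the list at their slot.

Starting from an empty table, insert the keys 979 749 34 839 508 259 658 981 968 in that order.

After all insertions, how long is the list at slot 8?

4

979 -> bucket 8
749 -> bucket 8 (collision)
34 -> bucket 3
839 -> bucket 8 (collision)
508 -> bucket 5
259 -> bucket 8 (collision)
658 -> bucket 5 (collision)
981 -> bucket 4
968 -> bucket 5 (collision)
Final buckets:
0: -
1: -
2: -
3: 34
4: 981
5: 508 -> 658 -> 968
6: -
7: -
8: 979 -> 749 -> 839 -> 259
9: -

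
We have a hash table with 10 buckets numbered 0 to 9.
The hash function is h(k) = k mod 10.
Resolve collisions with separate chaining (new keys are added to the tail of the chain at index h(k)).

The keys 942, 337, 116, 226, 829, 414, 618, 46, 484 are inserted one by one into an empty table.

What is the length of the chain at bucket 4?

Insert 942: h=2, bucket 2 empty -> new chain.
Insert 337: h=7, bucket 7 empty -> new chain.
Insert 116: h=6, bucket 6 empty -> new chain.
Insert 226: h=6, bucket 6 nonempty -> append to chain.
Insert 829: h=9, bucket 9 empty -> new chain.
Insert 414: h=4, bucket 4 empty -> new chain.
Insert 618: h=8, bucket 8 empty -> new chain.
Insert 46: h=6, bucket 6 nonempty -> append to chain.
Insert 484: h=4, bucket 4 nonempty -> append to chain.
Final buckets:
0: ∅
1: ∅
2: 942
3: ∅
4: 414 -> 484
5: ∅
6: 116 -> 226 -> 46
7: 337
8: 618
9: 829

2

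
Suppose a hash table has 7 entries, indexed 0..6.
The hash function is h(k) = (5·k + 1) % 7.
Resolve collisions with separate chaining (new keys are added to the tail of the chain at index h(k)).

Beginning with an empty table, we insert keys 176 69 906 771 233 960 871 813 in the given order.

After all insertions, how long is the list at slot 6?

Insert 176: h=6, bucket 6 empty -> new chain.
Insert 69: h=3, bucket 3 empty -> new chain.
Insert 906: h=2, bucket 2 empty -> new chain.
Insert 771: h=6, bucket 6 nonempty -> append to chain.
Insert 233: h=4, bucket 4 empty -> new chain.
Insert 960: h=6, bucket 6 nonempty -> append to chain.
Insert 871: h=2, bucket 2 nonempty -> append to chain.
Insert 813: h=6, bucket 6 nonempty -> append to chain.
Final buckets:
0: .
1: .
2: 906 -> 871
3: 69
4: 233
5: .
6: 176 -> 771 -> 960 -> 813

4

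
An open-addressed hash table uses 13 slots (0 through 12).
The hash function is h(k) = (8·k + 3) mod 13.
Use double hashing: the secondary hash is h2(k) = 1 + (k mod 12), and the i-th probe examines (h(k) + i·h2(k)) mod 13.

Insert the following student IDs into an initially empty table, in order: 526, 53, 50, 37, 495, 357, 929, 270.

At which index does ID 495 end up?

Insert 526: h=12, slot 12 empty => index 12.
Insert 53: h=11, slot 11 empty => index 11.
Insert 50: h=0, slot 0 empty => index 0.
Insert 37: h=0, h2=2, slot 0 occupied => index 2.
Insert 495: h=11, h2=4, slots 11,2 occupied => index 6.
Insert 357: h=12, h2=10, slot 12 occupied => index 9.
Insert 929: h=12, h2=6, slot 12 occupied => index 5.
Insert 270: h=5, h2=7, slots 5,12,6,0 occupied => index 7.
Table: [50, —, 37, —, —, 929, 495, 270, —, 357, —, 53, 526]

6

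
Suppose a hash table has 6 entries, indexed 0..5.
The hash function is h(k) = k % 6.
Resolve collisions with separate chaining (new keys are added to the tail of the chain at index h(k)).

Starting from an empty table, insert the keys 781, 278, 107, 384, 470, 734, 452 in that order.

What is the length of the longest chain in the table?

4

781 → bucket 1
278 → bucket 2
107 → bucket 5
384 → bucket 0
470 → bucket 2 (collision)
734 → bucket 2 (collision)
452 → bucket 2 (collision)
Final buckets:
0: 384
1: 781
2: 278 -> 470 -> 734 -> 452
3: .
4: .
5: 107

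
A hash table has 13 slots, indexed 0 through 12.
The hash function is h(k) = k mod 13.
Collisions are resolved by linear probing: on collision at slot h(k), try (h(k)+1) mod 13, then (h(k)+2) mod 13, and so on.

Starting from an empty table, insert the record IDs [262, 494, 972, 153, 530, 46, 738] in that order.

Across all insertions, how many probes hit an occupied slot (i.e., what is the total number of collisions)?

Insert 262: h=2, slot 2 empty => index 2.
Insert 494: h=0, slot 0 empty => index 0.
Insert 972: h=10, slot 10 empty => index 10.
Insert 153: h=10, slot 10 occupied => index 11.
Insert 530: h=10, slots 10,11 occupied => index 12.
Insert 46: h=7, slot 7 empty => index 7.
Insert 738: h=10, slots 10,11,12,0 occupied => index 1.
Table: [494, 738, 262, -, -, -, -, 46, -, -, 972, 153, 530]

7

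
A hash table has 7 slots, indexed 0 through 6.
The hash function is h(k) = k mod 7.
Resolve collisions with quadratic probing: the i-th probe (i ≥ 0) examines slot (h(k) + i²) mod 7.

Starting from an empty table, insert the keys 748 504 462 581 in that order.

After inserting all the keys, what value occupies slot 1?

Insert 748: h=6, slot 6 empty -> index 6.
Insert 504: h=0, slot 0 empty -> index 0.
Insert 462: h=0, slot 0 occupied -> index 1.
Insert 581: h=0, slots 0,1 occupied -> index 4.
Table: [504, 462, -, -, 581, -, 748]

462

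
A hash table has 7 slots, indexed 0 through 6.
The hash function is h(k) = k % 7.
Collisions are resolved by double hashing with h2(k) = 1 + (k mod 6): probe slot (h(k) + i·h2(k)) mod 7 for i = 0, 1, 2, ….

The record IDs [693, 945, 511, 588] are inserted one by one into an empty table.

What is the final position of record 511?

693: h=0 -> slot 0
945: h=0, h2=4, probe 0,4 -> slot 4
511: h=0, h2=2, probe 0,2 -> slot 2
588: h=0, h2=1, probe 0,1 -> slot 1
Table: [693, 588, 511, ∅, 945, ∅, ∅]

2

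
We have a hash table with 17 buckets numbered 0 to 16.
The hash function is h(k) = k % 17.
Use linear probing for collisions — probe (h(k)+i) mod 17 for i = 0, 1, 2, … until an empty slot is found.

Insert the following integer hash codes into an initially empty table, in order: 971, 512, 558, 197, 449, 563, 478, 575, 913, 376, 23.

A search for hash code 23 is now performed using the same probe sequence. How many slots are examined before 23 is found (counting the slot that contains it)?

3

971 hashes to 2; slot 2 is free -> place at 2.
512 hashes to 2; 2 taken -> place at 3.
558 hashes to 14; slot 14 is free -> place at 14.
197 hashes to 10; slot 10 is free -> place at 10.
449 hashes to 7; slot 7 is free -> place at 7.
563 hashes to 2; 2,3 taken -> place at 4.
478 hashes to 2; 2,3,4 taken -> place at 5.
575 hashes to 14; 14 taken -> place at 15.
913 hashes to 12; slot 12 is free -> place at 12.
376 hashes to 2; 2,3,4,5 taken -> place at 6.
23 hashes to 6; 6,7 taken -> place at 8.
Table: [∅, ∅, 971, 512, 563, 478, 376, 449, 23, ∅, 197, ∅, 913, ∅, 558, 575, ∅]
Lookup 23: h=6, probe 6,7,8 → found at 8.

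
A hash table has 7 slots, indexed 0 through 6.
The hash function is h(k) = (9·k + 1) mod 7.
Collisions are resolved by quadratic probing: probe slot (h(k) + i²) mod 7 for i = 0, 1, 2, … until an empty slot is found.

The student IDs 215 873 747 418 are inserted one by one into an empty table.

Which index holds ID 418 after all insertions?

Insert 215: h=4, slot 4 empty => index 4.
Insert 873: h=4, slot 4 occupied => index 5.
Insert 747: h=4, slots 4,5 occupied => index 1.
Insert 418: h=4, slots 4,5,1 occupied => index 6.
Table: [-, 747, -, -, 215, 873, 418]

6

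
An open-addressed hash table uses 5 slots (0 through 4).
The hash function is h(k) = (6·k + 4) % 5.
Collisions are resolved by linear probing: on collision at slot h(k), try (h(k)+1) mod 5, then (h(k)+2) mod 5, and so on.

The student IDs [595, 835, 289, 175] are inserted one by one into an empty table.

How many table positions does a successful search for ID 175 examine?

595 hashes to 4; slot 4 is free -> place at 4.
835 hashes to 4; 4 taken -> place at 0.
289 hashes to 3; slot 3 is free -> place at 3.
175 hashes to 4; 4,0 taken -> place at 1.
Table: [835, 175, —, 289, 595]
Lookup 175: h=4, probe 4,0,1 → found at 1.

3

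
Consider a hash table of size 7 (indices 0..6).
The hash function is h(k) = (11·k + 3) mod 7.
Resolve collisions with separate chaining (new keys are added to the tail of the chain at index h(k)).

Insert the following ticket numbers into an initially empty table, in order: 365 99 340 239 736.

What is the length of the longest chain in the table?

365 → bucket 0
99 → bucket 0 (collision)
340 → bucket 5
239 → bucket 0 (collision)
736 → bucket 0 (collision)
Final buckets:
0: 365 -> 99 -> 239 -> 736
1: -
2: -
3: -
4: -
5: 340
6: -

4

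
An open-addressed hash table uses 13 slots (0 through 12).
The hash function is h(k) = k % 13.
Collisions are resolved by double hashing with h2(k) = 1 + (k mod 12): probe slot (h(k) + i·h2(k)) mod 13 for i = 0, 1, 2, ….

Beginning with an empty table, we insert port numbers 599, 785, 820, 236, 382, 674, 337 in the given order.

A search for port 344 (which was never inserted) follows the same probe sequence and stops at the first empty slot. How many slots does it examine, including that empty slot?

Insert 599: h=1, slot 1 empty => index 1.
Insert 785: h=5, slot 5 empty => index 5.
Insert 820: h=1, h2=5, slot 1 occupied => index 6.
Insert 236: h=2, slot 2 empty => index 2.
Insert 382: h=5, h2=11, slot 5 occupied => index 3.
Insert 674: h=11, slot 11 empty => index 11.
Insert 337: h=12, slot 12 empty => index 12.
Table: [—, 599, 236, 382, —, 785, 820, —, —, —, —, 674, 337]
Lookup 344: h=6, h2=9, probe 6,2,11,7 → slot 7 empty, not found.

4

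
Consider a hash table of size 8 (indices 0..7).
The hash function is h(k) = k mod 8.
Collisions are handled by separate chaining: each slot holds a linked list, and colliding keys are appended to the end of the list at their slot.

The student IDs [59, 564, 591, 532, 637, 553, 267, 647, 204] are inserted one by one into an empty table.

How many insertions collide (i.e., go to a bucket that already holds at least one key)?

Insert 59: h=3, bucket 3 empty -> new chain.
Insert 564: h=4, bucket 4 empty -> new chain.
Insert 591: h=7, bucket 7 empty -> new chain.
Insert 532: h=4, bucket 4 nonempty -> append to chain.
Insert 637: h=5, bucket 5 empty -> new chain.
Insert 553: h=1, bucket 1 empty -> new chain.
Insert 267: h=3, bucket 3 nonempty -> append to chain.
Insert 647: h=7, bucket 7 nonempty -> append to chain.
Insert 204: h=4, bucket 4 nonempty -> append to chain.
Final buckets:
0: _
1: 553
2: _
3: 59 -> 267
4: 564 -> 532 -> 204
5: 637
6: _
7: 591 -> 647

4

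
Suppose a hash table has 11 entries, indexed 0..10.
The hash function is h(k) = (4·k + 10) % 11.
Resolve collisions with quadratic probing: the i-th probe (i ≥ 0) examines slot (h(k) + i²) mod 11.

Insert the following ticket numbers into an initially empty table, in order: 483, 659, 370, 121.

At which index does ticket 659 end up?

Insert 483: h=6, slot 6 empty -> index 6.
Insert 659: h=6, slot 6 occupied -> index 7.
Insert 370: h=5, slot 5 empty -> index 5.
Insert 121: h=10, slot 10 empty -> index 10.
Table: [—, —, —, —, —, 370, 483, 659, —, —, 121]

7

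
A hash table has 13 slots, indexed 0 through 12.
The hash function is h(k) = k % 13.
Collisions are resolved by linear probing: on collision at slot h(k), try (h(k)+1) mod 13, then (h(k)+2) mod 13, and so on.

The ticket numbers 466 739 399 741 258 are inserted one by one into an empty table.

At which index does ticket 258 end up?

466 hashes to 11; slot 11 is free => place at 11.
739 hashes to 11; 11 taken => place at 12.
399 hashes to 9; slot 9 is free => place at 9.
741 hashes to 0; slot 0 is free => place at 0.
258 hashes to 11; 11,12,0 taken => place at 1.
Table: [741, 258, —, —, —, —, —, —, —, 399, —, 466, 739]

1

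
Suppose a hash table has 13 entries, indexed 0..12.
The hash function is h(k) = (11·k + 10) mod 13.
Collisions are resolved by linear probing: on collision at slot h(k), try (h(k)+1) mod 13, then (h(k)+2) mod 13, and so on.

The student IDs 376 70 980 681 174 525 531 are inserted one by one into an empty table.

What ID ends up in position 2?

376: h=12 → slot 12
70: h=0 → slot 0
980: h=0, probe 0,1 → slot 1
681: h=0, probe 0,1,2 → slot 2
174: h=0, probe 0,1,2,3 → slot 3
525: h=0, probe 0,1,2,3,4 → slot 4
531: h=1, probe 1,2,3,4,5 → slot 5
Table: [70, 980, 681, 174, 525, 531, _, _, _, _, _, _, 376]

681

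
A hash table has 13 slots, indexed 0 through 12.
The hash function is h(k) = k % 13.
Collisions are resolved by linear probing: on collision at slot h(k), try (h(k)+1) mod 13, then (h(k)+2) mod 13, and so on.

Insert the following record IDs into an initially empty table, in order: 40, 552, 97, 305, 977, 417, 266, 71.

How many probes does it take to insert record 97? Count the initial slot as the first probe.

2

40 hashes to 1; slot 1 is free -> place at 1.
552 hashes to 6; slot 6 is free -> place at 6.
97 hashes to 6; 6 taken -> place at 7.
305 hashes to 6; 6,7 taken -> place at 8.
977 hashes to 2; slot 2 is free -> place at 2.
417 hashes to 1; 1,2 taken -> place at 3.
266 hashes to 6; 6,7,8 taken -> place at 9.
71 hashes to 6; 6,7,8,9 taken -> place at 10.
Table: [—, 40, 977, 417, —, —, 552, 97, 305, 266, 71, —, —]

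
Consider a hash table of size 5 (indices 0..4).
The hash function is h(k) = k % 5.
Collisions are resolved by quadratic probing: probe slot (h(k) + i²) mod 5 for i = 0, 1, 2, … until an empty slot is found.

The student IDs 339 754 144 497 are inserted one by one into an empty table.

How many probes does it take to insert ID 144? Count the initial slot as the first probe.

3

Insert 339: h=4, slot 4 empty → index 4.
Insert 754: h=4, slot 4 occupied → index 0.
Insert 144: h=4, slots 4,0 occupied → index 3.
Insert 497: h=2, slot 2 empty → index 2.
Table: [754, ∅, 497, 144, 339]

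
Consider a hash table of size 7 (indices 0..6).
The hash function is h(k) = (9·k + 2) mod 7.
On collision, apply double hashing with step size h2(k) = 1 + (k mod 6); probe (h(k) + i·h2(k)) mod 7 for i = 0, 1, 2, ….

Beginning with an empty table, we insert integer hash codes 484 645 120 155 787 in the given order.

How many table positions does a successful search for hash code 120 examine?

484: h=4 => slot 4
645: h=4, h2=4, probe 4,1 => slot 1
120: h=4, h2=1, probe 4,5 => slot 5
155: h=4, h2=6, probe 4,3 => slot 3
787: h=1, h2=2, probe 1,3,5,0 => slot 0
Table: [787, 645, _, 155, 484, 120, _]
Lookup 120: h=4, h2=1, probe 4,5 → found at 5.

2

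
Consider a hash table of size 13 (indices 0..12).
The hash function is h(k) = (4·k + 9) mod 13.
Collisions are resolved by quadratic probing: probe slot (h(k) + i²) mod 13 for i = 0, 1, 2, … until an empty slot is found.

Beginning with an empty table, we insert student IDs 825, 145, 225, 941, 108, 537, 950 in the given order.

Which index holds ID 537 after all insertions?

8

Insert 825: h=7, slot 7 empty → index 7.
Insert 145: h=4, slot 4 empty → index 4.
Insert 225: h=12, slot 12 empty → index 12.
Insert 941: h=3, slot 3 empty → index 3.
Insert 108: h=12, slot 12 occupied → index 0.
Insert 537: h=12, slots 12,0,3 occupied → index 8.
Insert 950: h=0, slot 0 occupied → index 1.
Table: [108, 950, ∅, 941, 145, ∅, ∅, 825, 537, ∅, ∅, ∅, 225]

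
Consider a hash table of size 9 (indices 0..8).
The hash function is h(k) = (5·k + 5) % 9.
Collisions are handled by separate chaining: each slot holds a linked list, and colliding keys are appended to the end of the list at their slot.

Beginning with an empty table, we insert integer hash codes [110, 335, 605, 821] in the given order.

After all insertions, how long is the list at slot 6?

110 → bucket 6
335 → bucket 6 (collision)
605 → bucket 6 (collision)
821 → bucket 6 (collision)
Final buckets:
0: —
1: —
2: —
3: —
4: —
5: —
6: 110 -> 335 -> 605 -> 821
7: —
8: —

4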